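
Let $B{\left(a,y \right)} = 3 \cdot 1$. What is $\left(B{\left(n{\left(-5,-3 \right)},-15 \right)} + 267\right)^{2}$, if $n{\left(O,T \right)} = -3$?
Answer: $72900$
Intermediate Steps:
$B{\left(a,y \right)} = 3$
$\left(B{\left(n{\left(-5,-3 \right)},-15 \right)} + 267\right)^{2} = \left(3 + 267\right)^{2} = 270^{2} = 72900$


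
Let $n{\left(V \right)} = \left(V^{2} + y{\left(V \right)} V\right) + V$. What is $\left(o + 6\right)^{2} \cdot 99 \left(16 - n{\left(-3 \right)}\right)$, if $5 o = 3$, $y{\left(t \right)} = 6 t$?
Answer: $- \frac{4743684}{25} \approx -1.8975 \cdot 10^{5}$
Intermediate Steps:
$o = \frac{3}{5}$ ($o = \frac{1}{5} \cdot 3 = \frac{3}{5} \approx 0.6$)
$n{\left(V \right)} = V + 7 V^{2}$ ($n{\left(V \right)} = \left(V^{2} + 6 V V\right) + V = \left(V^{2} + 6 V^{2}\right) + V = 7 V^{2} + V = V + 7 V^{2}$)
$\left(o + 6\right)^{2} \cdot 99 \left(16 - n{\left(-3 \right)}\right) = \left(\frac{3}{5} + 6\right)^{2} \cdot 99 \left(16 - - 3 \left(1 + 7 \left(-3\right)\right)\right) = \left(\frac{33}{5}\right)^{2} \cdot 99 \left(16 - - 3 \left(1 - 21\right)\right) = \frac{1089}{25} \cdot 99 \left(16 - \left(-3\right) \left(-20\right)\right) = \frac{107811 \left(16 - 60\right)}{25} = \frac{107811}{25} \left(-44\right) = - \frac{4743684}{25}$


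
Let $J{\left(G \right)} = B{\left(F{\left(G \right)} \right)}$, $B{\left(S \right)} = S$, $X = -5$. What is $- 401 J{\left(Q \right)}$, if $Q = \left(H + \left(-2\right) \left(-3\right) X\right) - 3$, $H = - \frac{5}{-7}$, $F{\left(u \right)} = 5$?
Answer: $-2005$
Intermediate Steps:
$H = \frac{5}{7}$ ($H = \left(-5\right) \left(- \frac{1}{7}\right) = \frac{5}{7} \approx 0.71429$)
$Q = - \frac{226}{7}$ ($Q = \left(\frac{5}{7} + \left(-2\right) \left(-3\right) \left(-5\right)\right) - 3 = \left(\frac{5}{7} + 6 \left(-5\right)\right) - 3 = \left(\frac{5}{7} - 30\right) - 3 = - \frac{205}{7} - 3 = - \frac{226}{7} \approx -32.286$)
$J{\left(G \right)} = 5$
$- 401 J{\left(Q \right)} = \left(-401\right) 5 = -2005$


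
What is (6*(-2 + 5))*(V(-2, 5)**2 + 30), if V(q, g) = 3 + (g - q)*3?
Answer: 10908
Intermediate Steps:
V(q, g) = 3 - 3*q + 3*g (V(q, g) = 3 + (-3*q + 3*g) = 3 - 3*q + 3*g)
(6*(-2 + 5))*(V(-2, 5)**2 + 30) = (6*(-2 + 5))*((3 - 3*(-2) + 3*5)**2 + 30) = (6*3)*((3 + 6 + 15)**2 + 30) = 18*(24**2 + 30) = 18*(576 + 30) = 18*606 = 10908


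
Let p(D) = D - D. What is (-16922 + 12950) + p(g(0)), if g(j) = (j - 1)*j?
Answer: -3972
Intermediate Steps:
g(j) = j*(-1 + j) (g(j) = (-1 + j)*j = j*(-1 + j))
p(D) = 0
(-16922 + 12950) + p(g(0)) = (-16922 + 12950) + 0 = -3972 + 0 = -3972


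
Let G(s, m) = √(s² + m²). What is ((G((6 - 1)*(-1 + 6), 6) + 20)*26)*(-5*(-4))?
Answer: 10400 + 520*√661 ≈ 23769.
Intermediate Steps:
G(s, m) = √(m² + s²)
((G((6 - 1)*(-1 + 6), 6) + 20)*26)*(-5*(-4)) = ((√(6² + ((6 - 1)*(-1 + 6))²) + 20)*26)*(-5*(-4)) = ((√(36 + (5*5)²) + 20)*26)*20 = ((√(36 + 25²) + 20)*26)*20 = ((√(36 + 625) + 20)*26)*20 = ((√661 + 20)*26)*20 = ((20 + √661)*26)*20 = (520 + 26*√661)*20 = 10400 + 520*√661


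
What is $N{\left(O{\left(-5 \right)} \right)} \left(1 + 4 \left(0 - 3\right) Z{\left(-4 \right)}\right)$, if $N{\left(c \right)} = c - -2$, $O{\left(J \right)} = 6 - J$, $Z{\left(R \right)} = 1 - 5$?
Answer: $637$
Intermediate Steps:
$Z{\left(R \right)} = -4$
$N{\left(c \right)} = 2 + c$ ($N{\left(c \right)} = c + 2 = 2 + c$)
$N{\left(O{\left(-5 \right)} \right)} \left(1 + 4 \left(0 - 3\right) Z{\left(-4 \right)}\right) = \left(2 + \left(6 - -5\right)\right) \left(1 + 4 \left(0 - 3\right) \left(-4\right)\right) = \left(2 + \left(6 + 5\right)\right) \left(1 + 4 \left(-3\right) \left(-4\right)\right) = \left(2 + 11\right) \left(1 - -48\right) = 13 \left(1 + 48\right) = 13 \cdot 49 = 637$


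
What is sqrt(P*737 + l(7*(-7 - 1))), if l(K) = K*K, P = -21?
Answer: I*sqrt(12341) ≈ 111.09*I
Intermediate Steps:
l(K) = K**2
sqrt(P*737 + l(7*(-7 - 1))) = sqrt(-21*737 + (7*(-7 - 1))**2) = sqrt(-15477 + (7*(-8))**2) = sqrt(-15477 + (-56)**2) = sqrt(-15477 + 3136) = sqrt(-12341) = I*sqrt(12341)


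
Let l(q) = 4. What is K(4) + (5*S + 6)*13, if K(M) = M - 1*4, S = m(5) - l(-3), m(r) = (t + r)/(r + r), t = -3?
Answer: -169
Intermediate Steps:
m(r) = (-3 + r)/(2*r) (m(r) = (-3 + r)/(r + r) = (-3 + r)/((2*r)) = (-3 + r)*(1/(2*r)) = (-3 + r)/(2*r))
S = -19/5 (S = (1/2)*(-3 + 5)/5 - 1*4 = (1/2)*(1/5)*2 - 4 = 1/5 - 4 = -19/5 ≈ -3.8000)
K(M) = -4 + M (K(M) = M - 4 = -4 + M)
K(4) + (5*S + 6)*13 = (-4 + 4) + (5*(-19/5) + 6)*13 = 0 + (-19 + 6)*13 = 0 - 13*13 = 0 - 169 = -169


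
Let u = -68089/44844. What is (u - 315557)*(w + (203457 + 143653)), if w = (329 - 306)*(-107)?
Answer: -1625698556629951/14948 ≈ -1.0876e+11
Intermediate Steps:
u = -68089/44844 (u = -68089*1/44844 = -68089/44844 ≈ -1.5184)
w = -2461 (w = 23*(-107) = -2461)
(u - 315557)*(w + (203457 + 143653)) = (-68089/44844 - 315557)*(-2461 + (203457 + 143653)) = -14150906197*(-2461 + 347110)/44844 = -14150906197/44844*344649 = -1625698556629951/14948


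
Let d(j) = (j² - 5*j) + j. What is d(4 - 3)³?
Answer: -27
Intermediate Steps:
d(j) = j² - 4*j
d(4 - 3)³ = ((4 - 3)*(-4 + (4 - 3)))³ = (1*(-4 + 1))³ = (1*(-3))³ = (-3)³ = -27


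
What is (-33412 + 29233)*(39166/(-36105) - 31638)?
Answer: 1591264514308/12035 ≈ 1.3222e+8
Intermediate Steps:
(-33412 + 29233)*(39166/(-36105) - 31638) = -4179*(39166*(-1/36105) - 31638) = -4179*(-39166/36105 - 31638) = -4179*(-1142329156/36105) = 1591264514308/12035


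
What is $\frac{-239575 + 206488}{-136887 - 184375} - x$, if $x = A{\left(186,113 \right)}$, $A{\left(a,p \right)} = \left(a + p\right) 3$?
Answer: $- \frac{288138927}{321262} \approx -896.9$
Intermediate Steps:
$A{\left(a,p \right)} = 3 a + 3 p$
$x = 897$ ($x = 3 \cdot 186 + 3 \cdot 113 = 558 + 339 = 897$)
$\frac{-239575 + 206488}{-136887 - 184375} - x = \frac{-239575 + 206488}{-136887 - 184375} - 897 = - \frac{33087}{-321262} - 897 = \left(-33087\right) \left(- \frac{1}{321262}\right) - 897 = \frac{33087}{321262} - 897 = - \frac{288138927}{321262}$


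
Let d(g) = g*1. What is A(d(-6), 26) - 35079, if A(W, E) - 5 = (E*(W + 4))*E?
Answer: -36426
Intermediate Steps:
d(g) = g
A(W, E) = 5 + E**2*(4 + W) (A(W, E) = 5 + (E*(W + 4))*E = 5 + (E*(4 + W))*E = 5 + E**2*(4 + W))
A(d(-6), 26) - 35079 = (5 + 4*26**2 - 6*26**2) - 35079 = (5 + 4*676 - 6*676) - 35079 = (5 + 2704 - 4056) - 35079 = -1347 - 35079 = -36426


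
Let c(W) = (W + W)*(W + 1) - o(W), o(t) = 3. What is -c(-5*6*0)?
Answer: 3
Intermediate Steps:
c(W) = -3 + 2*W*(1 + W) (c(W) = (W + W)*(W + 1) - 1*3 = (2*W)*(1 + W) - 3 = 2*W*(1 + W) - 3 = -3 + 2*W*(1 + W))
-c(-5*6*0) = -(-3 + 2*(-5*6*0) + 2*(-5*6*0)**2) = -(-3 + 2*(-30*0) + 2*(-30*0)**2) = -(-3 + 2*0 + 2*0**2) = -(-3 + 0 + 2*0) = -(-3 + 0 + 0) = -1*(-3) = 3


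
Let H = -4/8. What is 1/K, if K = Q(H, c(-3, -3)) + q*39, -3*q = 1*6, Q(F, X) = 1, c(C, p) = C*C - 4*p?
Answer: -1/77 ≈ -0.012987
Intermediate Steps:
c(C, p) = C**2 - 4*p
H = -1/2 (H = -4*1/8 = -1/2 ≈ -0.50000)
q = -2 (q = -6/3 = -1/3*6 = -2)
K = -77 (K = 1 - 2*39 = 1 - 78 = -77)
1/K = 1/(-77) = -1/77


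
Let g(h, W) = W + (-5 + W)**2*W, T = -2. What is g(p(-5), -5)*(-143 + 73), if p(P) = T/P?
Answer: 35350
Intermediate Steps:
p(P) = -2/P
g(h, W) = W + W*(-5 + W)**2
g(p(-5), -5)*(-143 + 73) = (-5*(1 + (-5 - 5)**2))*(-143 + 73) = -5*(1 + (-10)**2)*(-70) = -5*(1 + 100)*(-70) = -5*101*(-70) = -505*(-70) = 35350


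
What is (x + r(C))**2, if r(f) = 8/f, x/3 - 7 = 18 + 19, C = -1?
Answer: 15376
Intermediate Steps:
x = 132 (x = 21 + 3*(18 + 19) = 21 + 3*37 = 21 + 111 = 132)
(x + r(C))**2 = (132 + 8/(-1))**2 = (132 + 8*(-1))**2 = (132 - 8)**2 = 124**2 = 15376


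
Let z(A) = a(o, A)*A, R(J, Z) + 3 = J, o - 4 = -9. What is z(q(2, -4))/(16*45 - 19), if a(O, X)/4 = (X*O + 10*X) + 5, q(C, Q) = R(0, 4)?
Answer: 120/701 ≈ 0.17118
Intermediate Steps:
o = -5 (o = 4 - 9 = -5)
R(J, Z) = -3 + J
q(C, Q) = -3 (q(C, Q) = -3 + 0 = -3)
a(O, X) = 20 + 40*X + 4*O*X (a(O, X) = 4*((X*O + 10*X) + 5) = 4*((O*X + 10*X) + 5) = 4*((10*X + O*X) + 5) = 4*(5 + 10*X + O*X) = 20 + 40*X + 4*O*X)
z(A) = A*(20 + 20*A) (z(A) = (20 + 40*A + 4*(-5)*A)*A = (20 + 40*A - 20*A)*A = (20 + 20*A)*A = A*(20 + 20*A))
z(q(2, -4))/(16*45 - 19) = (20*(-3)*(1 - 3))/(16*45 - 19) = (20*(-3)*(-2))/(720 - 19) = 120/701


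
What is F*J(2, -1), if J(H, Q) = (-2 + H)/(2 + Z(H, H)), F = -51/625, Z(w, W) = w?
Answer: 0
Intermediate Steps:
F = -51/625 (F = -51*1/625 = -51/625 ≈ -0.081600)
J(H, Q) = (-2 + H)/(2 + H)
F*J(2, -1) = -51*(-2 + 2)/(625*(2 + 2)) = -51*0/(625*4) = -51*0/2500 = -51/625*0 = 0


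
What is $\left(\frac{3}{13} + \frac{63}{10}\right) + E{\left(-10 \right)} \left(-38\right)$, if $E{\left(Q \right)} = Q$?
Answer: $\frac{50249}{130} \approx 386.53$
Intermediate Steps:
$\left(\frac{3}{13} + \frac{63}{10}\right) + E{\left(-10 \right)} \left(-38\right) = \left(\frac{3}{13} + \frac{63}{10}\right) - -380 = \left(3 \cdot \frac{1}{13} + 63 \cdot \frac{1}{10}\right) + 380 = \left(\frac{3}{13} + \frac{63}{10}\right) + 380 = \frac{849}{130} + 380 = \frac{50249}{130}$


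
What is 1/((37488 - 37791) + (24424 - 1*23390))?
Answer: 1/731 ≈ 0.0013680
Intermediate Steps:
1/((37488 - 37791) + (24424 - 1*23390)) = 1/(-303 + (24424 - 23390)) = 1/(-303 + 1034) = 1/731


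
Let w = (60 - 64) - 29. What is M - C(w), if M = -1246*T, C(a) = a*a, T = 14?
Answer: -18533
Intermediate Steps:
w = -33 (w = -4 - 29 = -33)
C(a) = a**2
M = -17444 (M = -1246*14 = -17444)
M - C(w) = -17444 - 1*(-33)**2 = -17444 - 1*1089 = -17444 - 1089 = -18533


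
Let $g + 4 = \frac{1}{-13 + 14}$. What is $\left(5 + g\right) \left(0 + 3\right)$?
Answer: $6$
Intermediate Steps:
$g = -3$ ($g = -4 + \frac{1}{-13 + 14} = -4 + 1^{-1} = -4 + 1 = -3$)
$\left(5 + g\right) \left(0 + 3\right) = \left(5 - 3\right) \left(0 + 3\right) = 2 \cdot 3 = 6$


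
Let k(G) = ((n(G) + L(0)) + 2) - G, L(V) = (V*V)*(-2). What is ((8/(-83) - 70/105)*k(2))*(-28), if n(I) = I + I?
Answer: 21280/249 ≈ 85.462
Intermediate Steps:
n(I) = 2*I
L(V) = -2*V**2 (L(V) = V**2*(-2) = -2*V**2)
k(G) = 2 + G (k(G) = ((2*G - 2*0**2) + 2) - G = ((2*G - 2*0) + 2) - G = ((2*G + 0) + 2) - G = (2*G + 2) - G = (2 + 2*G) - G = 2 + G)
((8/(-83) - 70/105)*k(2))*(-28) = ((8/(-83) - 70/105)*(2 + 2))*(-28) = ((8*(-1/83) - 70*1/105)*4)*(-28) = ((-8/83 - 2/3)*4)*(-28) = -190/249*4*(-28) = -760/249*(-28) = 21280/249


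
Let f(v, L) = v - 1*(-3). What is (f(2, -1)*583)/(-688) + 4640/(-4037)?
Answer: -14960175/2777456 ≈ -5.3863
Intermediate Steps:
f(v, L) = 3 + v (f(v, L) = v + 3 = 3 + v)
(f(2, -1)*583)/(-688) + 4640/(-4037) = ((3 + 2)*583)/(-688) + 4640/(-4037) = (5*583)*(-1/688) + 4640*(-1/4037) = 2915*(-1/688) - 4640/4037 = -2915/688 - 4640/4037 = -14960175/2777456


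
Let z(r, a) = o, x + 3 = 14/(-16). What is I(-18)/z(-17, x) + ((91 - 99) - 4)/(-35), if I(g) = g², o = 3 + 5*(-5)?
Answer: -5538/385 ≈ -14.384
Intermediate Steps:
x = -31/8 (x = -3 + 14/(-16) = -3 + 14*(-1/16) = -3 - 7/8 = -31/8 ≈ -3.8750)
o = -22 (o = 3 - 25 = -22)
z(r, a) = -22
I(-18)/z(-17, x) + ((91 - 99) - 4)/(-35) = (-18)²/(-22) + ((91 - 99) - 4)/(-35) = 324*(-1/22) + (-8 - 4)*(-1/35) = -162/11 - 12*(-1/35) = -162/11 + 12/35 = -5538/385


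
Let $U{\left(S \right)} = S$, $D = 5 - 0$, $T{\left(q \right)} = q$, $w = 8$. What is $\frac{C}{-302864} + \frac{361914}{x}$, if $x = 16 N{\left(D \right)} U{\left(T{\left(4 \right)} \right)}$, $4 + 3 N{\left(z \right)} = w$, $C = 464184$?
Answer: $\frac{10272291687}{2422912} \approx 4239.6$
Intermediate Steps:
$D = 5$ ($D = 5 + 0 = 5$)
$N{\left(z \right)} = \frac{4}{3}$ ($N{\left(z \right)} = - \frac{4}{3} + \frac{1}{3} \cdot 8 = - \frac{4}{3} + \frac{8}{3} = \frac{4}{3}$)
$x = \frac{256}{3}$ ($x = 16 \cdot \frac{4}{3} \cdot 4 = \frac{64}{3} \cdot 4 = \frac{256}{3} \approx 85.333$)
$\frac{C}{-302864} + \frac{361914}{x} = \frac{464184}{-302864} + \frac{361914}{\frac{256}{3}} = 464184 \left(- \frac{1}{302864}\right) + 361914 \cdot \frac{3}{256} = - \frac{58023}{37858} + \frac{542871}{128} = \frac{10272291687}{2422912}$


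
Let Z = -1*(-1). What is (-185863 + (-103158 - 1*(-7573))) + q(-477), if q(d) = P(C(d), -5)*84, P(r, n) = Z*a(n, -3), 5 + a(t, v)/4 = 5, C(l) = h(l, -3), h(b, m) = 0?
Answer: -281448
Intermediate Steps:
C(l) = 0
a(t, v) = 0 (a(t, v) = -20 + 4*5 = -20 + 20 = 0)
Z = 1
P(r, n) = 0 (P(r, n) = 1*0 = 0)
q(d) = 0 (q(d) = 0*84 = 0)
(-185863 + (-103158 - 1*(-7573))) + q(-477) = (-185863 + (-103158 - 1*(-7573))) + 0 = (-185863 + (-103158 + 7573)) + 0 = (-185863 - 95585) + 0 = -281448 + 0 = -281448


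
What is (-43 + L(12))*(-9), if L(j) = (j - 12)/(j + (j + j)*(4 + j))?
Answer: 387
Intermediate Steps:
L(j) = (-12 + j)/(j + 2*j*(4 + j)) (L(j) = (-12 + j)/(j + (2*j)*(4 + j)) = (-12 + j)/(j + 2*j*(4 + j)))
(-43 + L(12))*(-9) = (-43 + (-12 + 12)/(12*(9 + 2*12)))*(-9) = (-43 + (1/12)*0/(9 + 24))*(-9) = (-43 + (1/12)*0/33)*(-9) = (-43 + (1/12)*(1/33)*0)*(-9) = (-43 + 0)*(-9) = -43*(-9) = 387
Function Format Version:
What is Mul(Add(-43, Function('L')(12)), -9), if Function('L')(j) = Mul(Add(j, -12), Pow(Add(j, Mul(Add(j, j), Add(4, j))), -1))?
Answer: 387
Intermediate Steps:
Function('L')(j) = Mul(Pow(Add(j, Mul(2, j, Add(4, j))), -1), Add(-12, j)) (Function('L')(j) = Mul(Add(-12, j), Pow(Add(j, Mul(Mul(2, j), Add(4, j))), -1)) = Mul(Add(-12, j), Pow(Add(j, Mul(2, j, Add(4, j))), -1)) = Mul(Pow(Add(j, Mul(2, j, Add(4, j))), -1), Add(-12, j)))
Mul(Add(-43, Function('L')(12)), -9) = Mul(Add(-43, Mul(Pow(12, -1), Pow(Add(9, Mul(2, 12)), -1), Add(-12, 12))), -9) = Mul(Add(-43, Mul(Rational(1, 12), Pow(Add(9, 24), -1), 0)), -9) = Mul(Add(-43, Mul(Rational(1, 12), Pow(33, -1), 0)), -9) = Mul(Add(-43, Mul(Rational(1, 12), Rational(1, 33), 0)), -9) = Mul(Add(-43, 0), -9) = Mul(-43, -9) = 387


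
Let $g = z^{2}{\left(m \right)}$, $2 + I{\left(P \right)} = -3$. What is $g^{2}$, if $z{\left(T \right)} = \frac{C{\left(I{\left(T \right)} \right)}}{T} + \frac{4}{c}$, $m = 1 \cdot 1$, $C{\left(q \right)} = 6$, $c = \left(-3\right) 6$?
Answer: $\frac{7311616}{6561} \approx 1114.4$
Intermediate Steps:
$I{\left(P \right)} = -5$ ($I{\left(P \right)} = -2 - 3 = -5$)
$c = -18$
$m = 1$
$z{\left(T \right)} = - \frac{2}{9} + \frac{6}{T}$ ($z{\left(T \right)} = \frac{6}{T} + \frac{4}{-18} = \frac{6}{T} + 4 \left(- \frac{1}{18}\right) = \frac{6}{T} - \frac{2}{9} = - \frac{2}{9} + \frac{6}{T}$)
$g = \frac{2704}{81}$ ($g = \left(- \frac{2}{9} + \frac{6}{1}\right)^{2} = \left(- \frac{2}{9} + 6 \cdot 1\right)^{2} = \left(- \frac{2}{9} + 6\right)^{2} = \left(\frac{52}{9}\right)^{2} = \frac{2704}{81} \approx 33.383$)
$g^{2} = \left(\frac{2704}{81}\right)^{2} = \frac{7311616}{6561}$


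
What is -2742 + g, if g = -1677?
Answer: -4419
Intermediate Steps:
-2742 + g = -2742 - 1677 = -4419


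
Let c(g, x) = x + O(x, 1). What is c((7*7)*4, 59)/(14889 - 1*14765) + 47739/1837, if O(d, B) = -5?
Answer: 3009417/113894 ≈ 26.423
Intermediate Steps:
c(g, x) = -5 + x (c(g, x) = x - 5 = -5 + x)
c((7*7)*4, 59)/(14889 - 1*14765) + 47739/1837 = (-5 + 59)/(14889 - 1*14765) + 47739/1837 = 54/(14889 - 14765) + 47739*(1/1837) = 54/124 + 47739/1837 = 54*(1/124) + 47739/1837 = 27/62 + 47739/1837 = 3009417/113894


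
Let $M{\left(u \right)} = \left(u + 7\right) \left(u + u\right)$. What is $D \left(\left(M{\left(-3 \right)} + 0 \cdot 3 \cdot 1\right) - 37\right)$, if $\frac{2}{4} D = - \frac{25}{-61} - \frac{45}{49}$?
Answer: $\frac{3040}{49} \approx 62.041$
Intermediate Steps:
$M{\left(u \right)} = 2 u \left(7 + u\right)$ ($M{\left(u \right)} = \left(7 + u\right) 2 u = 2 u \left(7 + u\right)$)
$D = - \frac{3040}{2989}$ ($D = 2 \left(- \frac{25}{-61} - \frac{45}{49}\right) = 2 \left(\left(-25\right) \left(- \frac{1}{61}\right) - \frac{45}{49}\right) = 2 \left(\frac{25}{61} - \frac{45}{49}\right) = 2 \left(- \frac{1520}{2989}\right) = - \frac{3040}{2989} \approx -1.0171$)
$D \left(\left(M{\left(-3 \right)} + 0 \cdot 3 \cdot 1\right) - 37\right) = - \frac{3040 \left(\left(2 \left(-3\right) \left(7 - 3\right) + 0 \cdot 3 \cdot 1\right) - 37\right)}{2989} = - \frac{3040 \left(\left(2 \left(-3\right) 4 + 0 \cdot 1\right) - 37\right)}{2989} = - \frac{3040 \left(\left(-24 + 0\right) - 37\right)}{2989} = - \frac{3040 \left(-24 - 37\right)}{2989} = \left(- \frac{3040}{2989}\right) \left(-61\right) = \frac{3040}{49}$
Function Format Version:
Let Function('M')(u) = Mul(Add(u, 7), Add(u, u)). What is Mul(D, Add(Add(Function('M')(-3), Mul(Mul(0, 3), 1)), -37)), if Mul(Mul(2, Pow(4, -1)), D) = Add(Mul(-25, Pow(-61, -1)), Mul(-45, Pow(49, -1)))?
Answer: Rational(3040, 49) ≈ 62.041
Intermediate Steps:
Function('M')(u) = Mul(2, u, Add(7, u)) (Function('M')(u) = Mul(Add(7, u), Mul(2, u)) = Mul(2, u, Add(7, u)))
D = Rational(-3040, 2989) (D = Mul(2, Add(Mul(-25, Pow(-61, -1)), Mul(-45, Pow(49, -1)))) = Mul(2, Add(Mul(-25, Rational(-1, 61)), Mul(-45, Rational(1, 49)))) = Mul(2, Add(Rational(25, 61), Rational(-45, 49))) = Mul(2, Rational(-1520, 2989)) = Rational(-3040, 2989) ≈ -1.0171)
Mul(D, Add(Add(Function('M')(-3), Mul(Mul(0, 3), 1)), -37)) = Mul(Rational(-3040, 2989), Add(Add(Mul(2, -3, Add(7, -3)), Mul(Mul(0, 3), 1)), -37)) = Mul(Rational(-3040, 2989), Add(Add(Mul(2, -3, 4), Mul(0, 1)), -37)) = Mul(Rational(-3040, 2989), Add(Add(-24, 0), -37)) = Mul(Rational(-3040, 2989), Add(-24, -37)) = Mul(Rational(-3040, 2989), -61) = Rational(3040, 49)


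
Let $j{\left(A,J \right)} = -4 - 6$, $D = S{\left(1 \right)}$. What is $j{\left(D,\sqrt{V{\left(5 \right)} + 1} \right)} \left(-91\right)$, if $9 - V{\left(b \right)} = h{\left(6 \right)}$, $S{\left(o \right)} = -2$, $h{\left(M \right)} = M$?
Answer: $910$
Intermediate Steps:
$V{\left(b \right)} = 3$ ($V{\left(b \right)} = 9 - 6 = 3$)
$D = -2$
$j{\left(A,J \right)} = -10$
$j{\left(D,\sqrt{V{\left(5 \right)} + 1} \right)} \left(-91\right) = \left(-10\right) \left(-91\right) = 910$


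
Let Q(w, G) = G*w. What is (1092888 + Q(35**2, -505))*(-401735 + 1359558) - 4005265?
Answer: 454256004184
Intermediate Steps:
(1092888 + Q(35**2, -505))*(-401735 + 1359558) - 4005265 = (1092888 - 505*35**2)*(-401735 + 1359558) - 4005265 = (1092888 - 505*1225)*957823 - 4005265 = (1092888 - 618625)*957823 - 4005265 = 474263*957823 - 4005265 = 454260009449 - 4005265 = 454256004184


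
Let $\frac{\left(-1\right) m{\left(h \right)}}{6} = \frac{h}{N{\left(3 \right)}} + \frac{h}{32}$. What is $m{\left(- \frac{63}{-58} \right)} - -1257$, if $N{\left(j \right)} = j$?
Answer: $\frac{1164291}{928} \approx 1254.6$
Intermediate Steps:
$m{\left(h \right)} = - \frac{35 h}{16}$ ($m{\left(h \right)} = - 6 \left(\frac{h}{3} + \frac{h}{32}\right) = - 6 \frac{35 h}{96} = - \frac{35 h}{16}$)
$m{\left(- \frac{63}{-58} \right)} - -1257 = - \frac{35 \left(- \frac{63}{-58}\right)}{16} - -1257 = - \frac{35 \left(\left(-63\right) \left(- \frac{1}{58}\right)\right)}{16} + 1257 = \left(- \frac{35}{16}\right) \frac{63}{58} + 1257 = - \frac{2205}{928} + 1257 = \frac{1164291}{928}$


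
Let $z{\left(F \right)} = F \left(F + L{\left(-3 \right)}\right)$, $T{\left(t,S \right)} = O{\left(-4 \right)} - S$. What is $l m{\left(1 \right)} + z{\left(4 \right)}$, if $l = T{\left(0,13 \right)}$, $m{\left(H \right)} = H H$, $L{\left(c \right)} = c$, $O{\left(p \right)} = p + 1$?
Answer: $-12$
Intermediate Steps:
$O{\left(p \right)} = 1 + p$
$m{\left(H \right)} = H^{2}$
$T{\left(t,S \right)} = -3 - S$ ($T{\left(t,S \right)} = \left(1 - 4\right) - S = -3 - S$)
$z{\left(F \right)} = F \left(-3 + F\right)$ ($z{\left(F \right)} = F \left(F - 3\right) = F \left(-3 + F\right)$)
$l = -16$ ($l = -3 - 13 = -16$)
$l m{\left(1 \right)} + z{\left(4 \right)} = - 16 \cdot 1^{2} + 4 \left(-3 + 4\right) = \left(-16\right) 1 + 4 \cdot 1 = -16 + 4 = -12$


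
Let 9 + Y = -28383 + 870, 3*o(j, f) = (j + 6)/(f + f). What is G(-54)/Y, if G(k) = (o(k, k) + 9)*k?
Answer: 247/13761 ≈ 0.017949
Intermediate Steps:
o(j, f) = (6 + j)/(6*f) (o(j, f) = ((j + 6)/(f + f))/3 = ((6 + j)/((2*f)))/3 = ((6 + j)*(1/(2*f)))/3 = ((6 + j)/(2*f))/3 = (6 + j)/(6*f))
G(k) = k*(9 + (6 + k)/(6*k)) (G(k) = ((6 + k)/(6*k) + 9)*k = (9 + (6 + k)/(6*k))*k = k*(9 + (6 + k)/(6*k)))
Y = -27522 (Y = -9 + (-28383 + 870) = -9 - 27513 = -27522)
G(-54)/Y = (1 + (55/6)*(-54))/(-27522) = (1 - 495)*(-1/27522) = -494*(-1/27522) = 247/13761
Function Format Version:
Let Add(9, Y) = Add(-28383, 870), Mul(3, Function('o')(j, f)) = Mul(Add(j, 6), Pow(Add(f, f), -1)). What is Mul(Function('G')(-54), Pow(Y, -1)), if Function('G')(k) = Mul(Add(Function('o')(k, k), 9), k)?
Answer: Rational(247, 13761) ≈ 0.017949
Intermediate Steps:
Function('o')(j, f) = Mul(Rational(1, 6), Pow(f, -1), Add(6, j)) (Function('o')(j, f) = Mul(Rational(1, 3), Mul(Add(j, 6), Pow(Add(f, f), -1))) = Mul(Rational(1, 3), Mul(Add(6, j), Pow(Mul(2, f), -1))) = Mul(Rational(1, 3), Mul(Add(6, j), Mul(Rational(1, 2), Pow(f, -1)))) = Mul(Rational(1, 3), Mul(Rational(1, 2), Pow(f, -1), Add(6, j))) = Mul(Rational(1, 6), Pow(f, -1), Add(6, j)))
Function('G')(k) = Mul(k, Add(9, Mul(Rational(1, 6), Pow(k, -1), Add(6, k)))) (Function('G')(k) = Mul(Add(Mul(Rational(1, 6), Pow(k, -1), Add(6, k)), 9), k) = Mul(Add(9, Mul(Rational(1, 6), Pow(k, -1), Add(6, k))), k) = Mul(k, Add(9, Mul(Rational(1, 6), Pow(k, -1), Add(6, k)))))
Y = -27522 (Y = Add(-9, Add(-28383, 870)) = Add(-9, -27513) = -27522)
Mul(Function('G')(-54), Pow(Y, -1)) = Mul(Add(1, Mul(Rational(55, 6), -54)), Pow(-27522, -1)) = Mul(Add(1, -495), Rational(-1, 27522)) = Mul(-494, Rational(-1, 27522)) = Rational(247, 13761)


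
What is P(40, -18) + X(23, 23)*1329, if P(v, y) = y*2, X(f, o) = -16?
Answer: -21300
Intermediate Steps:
P(v, y) = 2*y
P(40, -18) + X(23, 23)*1329 = 2*(-18) - 16*1329 = -36 - 21264 = -21300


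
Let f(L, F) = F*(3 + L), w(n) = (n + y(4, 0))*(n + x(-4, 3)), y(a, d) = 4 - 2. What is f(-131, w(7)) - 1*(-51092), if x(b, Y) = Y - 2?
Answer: 41876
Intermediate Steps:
y(a, d) = 2
x(b, Y) = -2 + Y
w(n) = (1 + n)*(2 + n) (w(n) = (n + 2)*(n + (-2 + 3)) = (2 + n)*(n + 1) = (2 + n)*(1 + n) = (1 + n)*(2 + n))
f(-131, w(7)) - 1*(-51092) = (2 + 7**2 + 3*7)*(3 - 131) - 1*(-51092) = (2 + 49 + 21)*(-128) + 51092 = 72*(-128) + 51092 = -9216 + 51092 = 41876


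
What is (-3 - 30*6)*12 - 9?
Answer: -2205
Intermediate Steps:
(-3 - 30*6)*12 - 9 = (-3 - 5*36)*12 - 9 = (-3 - 180)*12 - 9 = -183*12 - 9 = -2196 - 9 = -2205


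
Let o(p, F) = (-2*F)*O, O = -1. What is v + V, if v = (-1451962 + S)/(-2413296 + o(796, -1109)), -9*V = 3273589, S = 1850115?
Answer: -7907403643123/21739626 ≈ -3.6373e+5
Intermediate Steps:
o(p, F) = 2*F (o(p, F) = -2*F*(-1) = 2*F)
V = -3273589/9 (V = -⅑*3273589 = -3273589/9 ≈ -3.6373e+5)
v = -398153/2415514 (v = (-1451962 + 1850115)/(-2413296 + 2*(-1109)) = 398153/(-2413296 - 2218) = 398153/(-2415514) = 398153*(-1/2415514) = -398153/2415514 ≈ -0.16483)
v + V = -398153/2415514 - 3273589/9 = -7907403643123/21739626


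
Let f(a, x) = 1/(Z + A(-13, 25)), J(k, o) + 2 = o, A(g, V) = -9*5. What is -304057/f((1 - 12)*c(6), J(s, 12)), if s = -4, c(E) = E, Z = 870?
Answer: -250847025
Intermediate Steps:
A(g, V) = -45
J(k, o) = -2 + o
f(a, x) = 1/825 (f(a, x) = 1/(870 - 45) = 1/825)
-304057/f((1 - 12)*c(6), J(s, 12)) = -304057/1/825 = -304057*825 = -250847025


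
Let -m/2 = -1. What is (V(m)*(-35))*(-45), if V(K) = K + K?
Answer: 6300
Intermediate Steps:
m = 2 (m = -2*(-1) = 2)
V(K) = 2*K
(V(m)*(-35))*(-45) = ((2*2)*(-35))*(-45) = (4*(-35))*(-45) = -140*(-45) = 6300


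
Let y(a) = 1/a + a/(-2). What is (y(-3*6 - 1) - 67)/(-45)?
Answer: 243/190 ≈ 1.2789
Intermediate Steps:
y(a) = 1/a - a/2 (y(a) = 1/a + a*(-½) = 1/a - a/2)
(y(-3*6 - 1) - 67)/(-45) = ((1/(-3*6 - 1) - (-3*6 - 1)/2) - 67)/(-45) = -((1/(-18 - 1) - (-18 - 1)/2) - 67)/45 = -((1/(-19) - ½*(-19)) - 67)/45 = -((-1/19 + 19/2) - 67)/45 = -(359/38 - 67)/45 = -1/45*(-2187/38) = 243/190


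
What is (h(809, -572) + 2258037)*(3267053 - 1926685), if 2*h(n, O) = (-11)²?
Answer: 3026681629880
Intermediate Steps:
h(n, O) = 121/2 (h(n, O) = (½)*(-11)² = (½)*121 = 121/2)
(h(809, -572) + 2258037)*(3267053 - 1926685) = (121/2 + 2258037)*(3267053 - 1926685) = (4516195/2)*1340368 = 3026681629880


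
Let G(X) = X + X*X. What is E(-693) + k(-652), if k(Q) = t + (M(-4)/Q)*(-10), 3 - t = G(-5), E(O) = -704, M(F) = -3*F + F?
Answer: -117503/163 ≈ -720.88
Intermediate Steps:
M(F) = -2*F
G(X) = X + X**2
t = -17 (t = 3 - (-5)*(1 - 5) = 3 - (-5)*(-4) = 3 - 1*20 = 3 - 20 = -17)
k(Q) = -17 - 80/Q (k(Q) = -17 + ((-2*(-4))/Q)*(-10) = -17 + (8/Q)*(-10) = -17 - 80/Q)
E(-693) + k(-652) = -704 + (-17 - 80/(-652)) = -704 + (-17 - 80*(-1/652)) = -704 + (-17 + 20/163) = -704 - 2751/163 = -117503/163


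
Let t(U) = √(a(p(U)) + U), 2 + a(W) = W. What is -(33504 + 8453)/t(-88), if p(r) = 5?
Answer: 41957*I*√85/85 ≈ 4550.9*I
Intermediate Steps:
a(W) = -2 + W
t(U) = √(3 + U) (t(U) = √((-2 + 5) + U) = √(3 + U))
-(33504 + 8453)/t(-88) = -(33504 + 8453)/(√(3 - 88)) = -41957/(√(-85)) = -41957/(I*√85) = -41957*(-I*√85/85) = -(-41957)*I*√85/85 = 41957*I*√85/85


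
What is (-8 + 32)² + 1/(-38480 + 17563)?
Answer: 12048191/20917 ≈ 576.00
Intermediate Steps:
(-8 + 32)² + 1/(-38480 + 17563) = 24² + 1/(-20917) = 576 - 1/20917 = 12048191/20917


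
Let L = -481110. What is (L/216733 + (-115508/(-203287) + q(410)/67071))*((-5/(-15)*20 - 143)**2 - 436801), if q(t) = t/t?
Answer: 2624343105705162666520/3799390218369867 ≈ 6.9073e+5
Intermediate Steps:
q(t) = 1
(L/216733 + (-115508/(-203287) + q(410)/67071))*((-5/(-15)*20 - 143)**2 - 436801) = (-481110/216733 + (-115508/(-203287) + 1/67071))*((-5/(-15)*20 - 143)**2 - 436801) = (-481110*1/216733 + (-115508*(-1/203287) + 1*(1/67071)))*((-5*(-1/15)*20 - 143)**2 - 436801) = (-481110/216733 + (115508/203287 + 1/67071))*(((1/3)*20 - 143)**2 - 436801) = (-481110/216733 + 7747440355/13634662377)*((20/3 - 143)**2 - 436801) = -4880646425738255*((-409/3)**2 - 436801)/2955081280954341 = -4880646425738255*(167281/9 - 436801)/2955081280954341 = -4880646425738255/2955081280954341*(-3763928/9) = 2624343105705162666520/3799390218369867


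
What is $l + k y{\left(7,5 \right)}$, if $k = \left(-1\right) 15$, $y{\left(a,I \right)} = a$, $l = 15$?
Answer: $-90$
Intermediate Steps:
$k = -15$
$l + k y{\left(7,5 \right)} = 15 - 105 = -90$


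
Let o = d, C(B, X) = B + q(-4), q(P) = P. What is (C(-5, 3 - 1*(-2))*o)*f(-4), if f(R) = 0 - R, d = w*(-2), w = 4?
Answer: 288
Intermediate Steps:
C(B, X) = -4 + B (C(B, X) = B - 4 = -4 + B)
d = -8 (d = 4*(-2) = -8)
o = -8
f(R) = -R
(C(-5, 3 - 1*(-2))*o)*f(-4) = ((-4 - 5)*(-8))*(-1*(-4)) = -9*(-8)*4 = 72*4 = 288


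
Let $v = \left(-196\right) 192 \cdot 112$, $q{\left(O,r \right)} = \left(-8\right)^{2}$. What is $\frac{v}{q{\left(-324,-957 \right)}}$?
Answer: $-65856$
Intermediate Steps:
$q{\left(O,r \right)} = 64$
$v = -4214784$ ($v = \left(-37632\right) 112 = -4214784$)
$\frac{v}{q{\left(-324,-957 \right)}} = - \frac{4214784}{64} = \left(-4214784\right) \frac{1}{64} = -65856$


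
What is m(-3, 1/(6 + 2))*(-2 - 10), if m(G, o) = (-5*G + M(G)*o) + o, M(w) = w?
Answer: -177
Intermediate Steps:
m(G, o) = o - 5*G + G*o (m(G, o) = (-5*G + G*o) + o = o - 5*G + G*o)
m(-3, 1/(6 + 2))*(-2 - 10) = (1/(6 + 2) - 5*(-3) - 3/(6 + 2))*(-2 - 10) = (1/8 + 15 - 3/8)*(-12) = (59/4)*(-12) = -177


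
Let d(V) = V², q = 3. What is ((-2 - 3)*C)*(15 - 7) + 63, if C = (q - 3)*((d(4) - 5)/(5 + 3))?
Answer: 63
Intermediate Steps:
C = 0 (C = (3 - 3)*((4² - 5)/(5 + 3)) = 0*((16 - 5)/8) = 0*(11*(⅛)) = 0*(11/8) = 0)
((-2 - 3)*C)*(15 - 7) + 63 = ((-2 - 3)*0)*(15 - 7) + 63 = -5*0*8 + 63 = 0*8 + 63 = 0 + 63 = 63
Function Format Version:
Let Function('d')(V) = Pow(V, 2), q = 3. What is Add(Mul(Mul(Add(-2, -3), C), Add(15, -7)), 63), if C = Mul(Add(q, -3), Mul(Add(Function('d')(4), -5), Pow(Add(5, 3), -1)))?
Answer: 63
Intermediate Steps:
C = 0 (C = Mul(Add(3, -3), Mul(Add(Pow(4, 2), -5), Pow(Add(5, 3), -1))) = Mul(0, Mul(Add(16, -5), Pow(8, -1))) = Mul(0, Mul(11, Rational(1, 8))) = Mul(0, Rational(11, 8)) = 0)
Add(Mul(Mul(Add(-2, -3), C), Add(15, -7)), 63) = Add(Mul(Mul(Add(-2, -3), 0), Add(15, -7)), 63) = Add(Mul(Mul(-5, 0), 8), 63) = Add(Mul(0, 8), 63) = Add(0, 63) = 63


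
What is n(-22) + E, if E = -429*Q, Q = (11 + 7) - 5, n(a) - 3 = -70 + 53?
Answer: -5591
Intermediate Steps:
n(a) = -14 (n(a) = 3 + (-70 + 53) = 3 - 17 = -14)
Q = 13 (Q = 18 - 5 = 13)
E = -5577 (E = -429*13 = -5577)
n(-22) + E = -14 - 5577 = -5591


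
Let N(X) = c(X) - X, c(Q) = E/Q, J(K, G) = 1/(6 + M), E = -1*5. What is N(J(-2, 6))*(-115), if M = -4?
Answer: 2415/2 ≈ 1207.5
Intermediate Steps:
E = -5
J(K, G) = ½ (J(K, G) = 1/(6 - 4) = 1/2 = ½)
c(Q) = -5/Q
N(X) = -X - 5/X (N(X) = -5/X - X = -X - 5/X)
N(J(-2, 6))*(-115) = (-1*½ - 5/½)*(-115) = (-½ - 5*2)*(-115) = (-½ - 10)*(-115) = -21/2*(-115) = 2415/2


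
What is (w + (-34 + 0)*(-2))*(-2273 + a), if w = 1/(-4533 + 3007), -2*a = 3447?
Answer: -829409631/3052 ≈ -2.7176e+5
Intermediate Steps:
a = -3447/2 (a = -½*3447 = -3447/2 ≈ -1723.5)
w = -1/1526 (w = 1/(-1526) = -1/1526 ≈ -0.00065531)
(w + (-34 + 0)*(-2))*(-2273 + a) = (-1/1526 + (-34 + 0)*(-2))*(-2273 - 3447/2) = (-1/1526 - 34*(-2))*(-7993/2) = (-1/1526 + 68)*(-7993/2) = (103767/1526)*(-7993/2) = -829409631/3052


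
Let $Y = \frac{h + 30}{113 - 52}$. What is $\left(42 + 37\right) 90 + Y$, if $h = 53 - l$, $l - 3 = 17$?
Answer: $\frac{433773}{61} \approx 7111.0$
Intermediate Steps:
$l = 20$ ($l = 3 + 17 = 20$)
$h = 33$ ($h = 53 - 20 = 33$)
$Y = \frac{63}{61}$ ($Y = \frac{33 + 30}{113 - 52} = \frac{63}{61} \approx 1.0328$)
$\left(42 + 37\right) 90 + Y = \left(42 + 37\right) 90 + \frac{63}{61} = 79 \cdot 90 + \frac{63}{61} = 7110 + \frac{63}{61} = \frac{433773}{61}$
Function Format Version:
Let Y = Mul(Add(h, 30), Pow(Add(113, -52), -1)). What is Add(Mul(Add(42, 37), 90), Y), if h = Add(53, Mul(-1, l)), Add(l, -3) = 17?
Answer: Rational(433773, 61) ≈ 7111.0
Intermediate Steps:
l = 20 (l = Add(3, 17) = 20)
h = 33 (h = Add(53, Mul(-1, 20)) = Add(53, -20) = 33)
Y = Rational(63, 61) (Y = Mul(Add(33, 30), Pow(Add(113, -52), -1)) = Mul(63, Pow(61, -1)) = Mul(63, Rational(1, 61)) = Rational(63, 61) ≈ 1.0328)
Add(Mul(Add(42, 37), 90), Y) = Add(Mul(Add(42, 37), 90), Rational(63, 61)) = Add(Mul(79, 90), Rational(63, 61)) = Add(7110, Rational(63, 61)) = Rational(433773, 61)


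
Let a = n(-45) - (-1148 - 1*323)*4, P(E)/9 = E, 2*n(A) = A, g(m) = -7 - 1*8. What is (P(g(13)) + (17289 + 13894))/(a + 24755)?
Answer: 62096/61233 ≈ 1.0141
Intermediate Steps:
g(m) = -15 (g(m) = -7 - 8 = -15)
n(A) = A/2
P(E) = 9*E
a = 11723/2 (a = (½)*(-45) - (-1148 - 1*323)*4 = -45/2 - (-1148 - 323)*4 = -45/2 - (-1471)*4 = -45/2 - 1*(-5884) = -45/2 + 5884 = 11723/2 ≈ 5861.5)
(P(g(13)) + (17289 + 13894))/(a + 24755) = (9*(-15) + (17289 + 13894))/(11723/2 + 24755) = (-135 + 31183)/(61233/2) = 31048*(2/61233) = 62096/61233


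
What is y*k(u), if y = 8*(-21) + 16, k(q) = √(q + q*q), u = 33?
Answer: -152*√1122 ≈ -5091.4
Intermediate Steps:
k(q) = √(q + q²)
y = -152 (y = -168 + 16 = -152)
y*k(u) = -152*√33*√(1 + 33) = -152*√1122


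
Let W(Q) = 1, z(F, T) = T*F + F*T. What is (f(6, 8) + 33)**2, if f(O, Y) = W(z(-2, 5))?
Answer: 1156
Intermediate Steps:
z(F, T) = 2*F*T (z(F, T) = F*T + F*T = 2*F*T)
f(O, Y) = 1
(f(6, 8) + 33)**2 = (1 + 33)**2 = 34**2 = 1156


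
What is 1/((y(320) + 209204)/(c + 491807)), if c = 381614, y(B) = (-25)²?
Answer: 873421/209829 ≈ 4.1625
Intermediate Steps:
y(B) = 625
1/((y(320) + 209204)/(c + 491807)) = 1/((625 + 209204)/(381614 + 491807)) = 1/(209829/873421) = 873421/209829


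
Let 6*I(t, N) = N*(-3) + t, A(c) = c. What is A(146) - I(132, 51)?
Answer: 299/2 ≈ 149.50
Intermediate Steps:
I(t, N) = -N/2 + t/6 (I(t, N) = (N*(-3) + t)/6 = (-3*N + t)/6 = (t - 3*N)/6 = -N/2 + t/6)
A(146) - I(132, 51) = 146 - (-½*51 + (⅙)*132) = 146 - (-51/2 + 22) = 146 - 1*(-7/2) = 146 + 7/2 = 299/2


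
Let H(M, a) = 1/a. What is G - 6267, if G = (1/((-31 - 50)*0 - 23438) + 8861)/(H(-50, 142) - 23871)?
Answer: -248962995733920/39723671639 ≈ -6267.4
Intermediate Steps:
G = -14745572307/39723671639 (G = (1/((-31 - 50)*0 - 23438) + 8861)/(1/142 - 23871) = (1/(-81*0 - 23438) + 8861)/(1/142 - 23871) = (1/(0 - 23438) + 8861)/(-3389681/142) = (1/(-23438) + 8861)*(-142/3389681) = (-1/23438 + 8861)*(-142/3389681) = (207684117/23438)*(-142/3389681) = -14745572307/39723671639 ≈ -0.37120)
G - 6267 = -14745572307/39723671639 - 6267 = -248962995733920/39723671639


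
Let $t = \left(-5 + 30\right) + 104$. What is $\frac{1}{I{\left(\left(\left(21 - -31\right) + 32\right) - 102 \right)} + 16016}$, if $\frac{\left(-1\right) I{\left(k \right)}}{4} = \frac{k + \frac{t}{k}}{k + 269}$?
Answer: $\frac{753}{12060350} \approx 6.2436 \cdot 10^{-5}$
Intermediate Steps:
$t = 129$ ($t = 25 + 104 = 129$)
$I{\left(k \right)} = - \frac{4 \left(k + \frac{129}{k}\right)}{269 + k}$ ($I{\left(k \right)} = - 4 \frac{k + \frac{129}{k}}{k + 269} = - 4 \frac{k + \frac{129}{k}}{269 + k} = - \frac{4 \left(k + \frac{129}{k}\right)}{269 + k}$)
$\frac{1}{I{\left(\left(\left(21 - -31\right) + 32\right) - 102 \right)} + 16016} = \frac{1}{\frac{4 \left(-129 - \left(\left(\left(21 - -31\right) + 32\right) - 102\right)^{2}\right)}{\left(\left(\left(21 - -31\right) + 32\right) - 102\right) \left(269 + \left(\left(\left(21 - -31\right) + 32\right) - 102\right)\right)} + 16016} = \frac{1}{\frac{4 \left(-129 - \left(\left(\left(21 + 31\right) + 32\right) - 102\right)^{2}\right)}{\left(\left(\left(21 + 31\right) + 32\right) - 102\right) \left(269 + \left(\left(\left(21 + 31\right) + 32\right) - 102\right)\right)} + 16016} = \frac{1}{\frac{4 \left(-129 - \left(\left(52 + 32\right) - 102\right)^{2}\right)}{\left(\left(52 + 32\right) - 102\right) \left(269 + \left(\left(52 + 32\right) - 102\right)\right)} + 16016} = \frac{1}{\frac{4 \left(-129 - \left(84 - 102\right)^{2}\right)}{\left(84 - 102\right) \left(269 + \left(84 - 102\right)\right)} + 16016} = \frac{1}{\frac{4 \left(-129 - \left(-18\right)^{2}\right)}{\left(-18\right) \left(269 - 18\right)} + 16016} = \frac{1}{4 \left(- \frac{1}{18}\right) \frac{1}{251} \left(-129 - 324\right) + 16016} = \frac{1}{4 \left(- \frac{1}{18}\right) \frac{1}{251} \left(-453\right) + 16016} = \frac{1}{\frac{302}{753} + 16016} = \frac{1}{\frac{12060350}{753}} = \frac{753}{12060350}$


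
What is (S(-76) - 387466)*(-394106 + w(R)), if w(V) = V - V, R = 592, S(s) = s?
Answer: 152732627452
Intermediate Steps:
w(V) = 0
(S(-76) - 387466)*(-394106 + w(R)) = (-76 - 387466)*(-394106 + 0) = -387542*(-394106) = 152732627452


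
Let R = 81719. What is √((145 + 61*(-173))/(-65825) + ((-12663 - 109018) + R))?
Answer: I*√6926075541186/13165 ≈ 199.9*I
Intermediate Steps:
√((145 + 61*(-173))/(-65825) + ((-12663 - 109018) + R)) = √((145 + 61*(-173))/(-65825) + ((-12663 - 109018) + 81719)) = √((145 - 10553)*(-1/65825) + (-121681 + 81719)) = √(-10408*(-1/65825) - 39962) = √(10408/65825 - 39962) = √(-2630488242/65825) = I*√6926075541186/13165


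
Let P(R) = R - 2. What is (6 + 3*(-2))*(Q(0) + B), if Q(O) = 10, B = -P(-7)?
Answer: 0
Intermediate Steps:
P(R) = -2 + R
B = 9 (B = -(-2 - 7) = -1*(-9) = 9)
(6 + 3*(-2))*(Q(0) + B) = (6 + 3*(-2))*(10 + 9) = (6 - 6)*19 = 0*19 = 0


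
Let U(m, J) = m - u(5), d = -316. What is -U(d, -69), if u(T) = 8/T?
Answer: 1588/5 ≈ 317.60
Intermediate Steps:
U(m, J) = -8/5 + m (U(m, J) = m - 8/5 = -8/5 + m)
-U(d, -69) = -(-8/5 - 316) = -1*(-1588/5) = 1588/5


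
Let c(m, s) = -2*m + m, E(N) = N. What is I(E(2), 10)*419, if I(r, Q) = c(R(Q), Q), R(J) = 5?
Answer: -2095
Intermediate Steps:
c(m, s) = -m
I(r, Q) = -5 (I(r, Q) = -1*5 = -5)
I(E(2), 10)*419 = -5*419 = -2095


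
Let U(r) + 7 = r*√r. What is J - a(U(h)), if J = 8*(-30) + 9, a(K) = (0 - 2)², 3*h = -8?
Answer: -235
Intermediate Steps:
h = -8/3 (h = (⅓)*(-8) = -8/3 ≈ -2.6667)
U(r) = -7 + r^(3/2) (U(r) = -7 + r*√r = -7 + r^(3/2))
a(K) = 4 (a(K) = (-2)² = 4)
J = -231 (J = -240 + 9 = -231)
J - a(U(h)) = -231 - 1*4 = -231 - 4 = -235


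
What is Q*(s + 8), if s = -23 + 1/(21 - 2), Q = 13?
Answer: -3692/19 ≈ -194.32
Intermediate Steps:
s = -436/19 (s = -23 + 1/19 = -436/19 ≈ -22.947)
Q*(s + 8) = 13*(-436/19 + 8) = 13*(-284/19) = -3692/19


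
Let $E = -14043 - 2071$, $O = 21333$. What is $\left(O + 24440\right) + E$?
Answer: $29659$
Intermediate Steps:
$E = -16114$
$\left(O + 24440\right) + E = \left(21333 + 24440\right) - 16114 = 45773 - 16114 = 29659$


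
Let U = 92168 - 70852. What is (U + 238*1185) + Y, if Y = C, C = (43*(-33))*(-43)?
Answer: 364363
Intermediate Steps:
U = 21316
C = 61017 (C = -1419*(-43) = 61017)
Y = 61017
(U + 238*1185) + Y = (21316 + 238*1185) + 61017 = (21316 + 282030) + 61017 = 303346 + 61017 = 364363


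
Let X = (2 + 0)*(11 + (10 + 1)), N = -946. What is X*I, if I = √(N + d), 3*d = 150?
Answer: 352*I*√14 ≈ 1317.1*I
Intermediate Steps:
X = 44 (X = 2*(11 + 11) = 2*22 = 44)
d = 50 (d = (⅓)*150 = 50)
I = 8*I*√14 (I = √(-946 + 50) = √(-896) = 8*I*√14 ≈ 29.933*I)
X*I = 44*(8*I*√14) = 352*I*√14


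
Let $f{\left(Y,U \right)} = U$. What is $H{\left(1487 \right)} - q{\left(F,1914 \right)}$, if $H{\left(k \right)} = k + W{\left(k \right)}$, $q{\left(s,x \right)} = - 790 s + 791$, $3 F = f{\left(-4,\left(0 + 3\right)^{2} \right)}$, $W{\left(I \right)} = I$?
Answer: $4553$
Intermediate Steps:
$F = 3$ ($F = \frac{\left(0 + 3\right)^{2}}{3} = \frac{3^{2}}{3} = \frac{1}{3} \cdot 9 = 3$)
$q{\left(s,x \right)} = 791 - 790 s$
$H{\left(k \right)} = 2 k$ ($H{\left(k \right)} = k + k = 2 k$)
$H{\left(1487 \right)} - q{\left(F,1914 \right)} = 2 \cdot 1487 - \left(791 - 2370\right) = 2974 - \left(791 - 2370\right) = 2974 - -1579 = 2974 + 1579 = 4553$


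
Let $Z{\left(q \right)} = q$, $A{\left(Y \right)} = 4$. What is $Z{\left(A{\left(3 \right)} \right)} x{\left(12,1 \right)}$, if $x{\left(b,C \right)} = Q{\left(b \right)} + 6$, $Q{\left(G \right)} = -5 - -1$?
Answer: $8$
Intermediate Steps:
$Q{\left(G \right)} = -4$ ($Q{\left(G \right)} = -5 + 1 = -4$)
$x{\left(b,C \right)} = 2$ ($x{\left(b,C \right)} = -4 + 6 = 2$)
$Z{\left(A{\left(3 \right)} \right)} x{\left(12,1 \right)} = 4 \cdot 2 = 8$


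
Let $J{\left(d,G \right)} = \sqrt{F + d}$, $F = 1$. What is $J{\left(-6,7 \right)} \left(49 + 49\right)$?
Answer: $98 i \sqrt{5} \approx 219.13 i$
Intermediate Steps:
$J{\left(d,G \right)} = \sqrt{1 + d}$
$J{\left(-6,7 \right)} \left(49 + 49\right) = \sqrt{1 - 6} \left(49 + 49\right) = \sqrt{-5} \cdot 98 = i \sqrt{5} \cdot 98 = 98 i \sqrt{5}$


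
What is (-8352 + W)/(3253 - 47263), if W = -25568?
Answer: 3392/4401 ≈ 0.77073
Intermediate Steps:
(-8352 + W)/(3253 - 47263) = (-8352 - 25568)/(3253 - 47263) = -33920/(-44010) = -33920*(-1/44010) = 3392/4401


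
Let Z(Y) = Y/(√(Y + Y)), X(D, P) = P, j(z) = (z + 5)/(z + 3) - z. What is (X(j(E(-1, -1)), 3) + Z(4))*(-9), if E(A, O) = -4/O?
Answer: -27 - 9*√2 ≈ -39.728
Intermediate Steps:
j(z) = -z + (5 + z)/(3 + z) (j(z) = (5 + z)/(3 + z) - z = -z + (5 + z)/(3 + z))
Z(Y) = √2*√Y/2 (Z(Y) = Y/(√(2*Y)) = Y/((√2*√Y)) = Y*(√2/(2*√Y)) = √2*√Y/2)
(X(j(E(-1, -1)), 3) + Z(4))*(-9) = (3 + √2*√4/2)*(-9) = (3 + (½)*√2*2)*(-9) = (3 + √2)*(-9) = -27 - 9*√2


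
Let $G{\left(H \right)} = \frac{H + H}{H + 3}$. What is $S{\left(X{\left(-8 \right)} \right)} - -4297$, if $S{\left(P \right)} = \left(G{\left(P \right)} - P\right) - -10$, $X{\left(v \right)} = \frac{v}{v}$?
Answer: $\frac{8613}{2} \approx 4306.5$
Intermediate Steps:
$G{\left(H \right)} = \frac{2 H}{3 + H}$
$X{\left(v \right)} = 1$
$S{\left(P \right)} = 10 - P + \frac{2 P}{3 + P}$ ($S{\left(P \right)} = \left(\frac{2 P}{3 + P} - P\right) - -10 = \left(- P + \frac{2 P}{3 + P}\right) + 10 = 10 - P + \frac{2 P}{3 + P}$)
$S{\left(X{\left(-8 \right)} \right)} - -4297 = \frac{30 - 1^{2} + 9 \cdot 1}{3 + 1} - -4297 = \frac{30 - 1 + 9}{4} + 4297 = \frac{1}{4} \cdot 38 + 4297 = \frac{19}{2} + 4297 = \frac{8613}{2}$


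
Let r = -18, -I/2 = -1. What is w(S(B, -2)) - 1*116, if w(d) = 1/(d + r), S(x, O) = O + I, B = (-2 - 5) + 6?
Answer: -2089/18 ≈ -116.06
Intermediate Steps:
I = 2 (I = -2*(-1) = 2)
B = -1 (B = -7 + 6 = -1)
S(x, O) = 2 + O (S(x, O) = O + 2 = 2 + O)
w(d) = 1/(-18 + d) (w(d) = 1/(d - 18) = 1/(-18 + d))
w(S(B, -2)) - 1*116 = 1/(-18 + (2 - 2)) - 1*116 = 1/(-18 + 0) - 116 = 1/(-18) - 116 = -1/18 - 116 = -2089/18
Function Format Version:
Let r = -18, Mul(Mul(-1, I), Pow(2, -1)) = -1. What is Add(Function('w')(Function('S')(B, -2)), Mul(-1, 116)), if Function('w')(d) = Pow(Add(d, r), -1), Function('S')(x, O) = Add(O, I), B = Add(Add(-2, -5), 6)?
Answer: Rational(-2089, 18) ≈ -116.06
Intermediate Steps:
I = 2 (I = Mul(-2, -1) = 2)
B = -1 (B = Add(-7, 6) = -1)
Function('S')(x, O) = Add(2, O) (Function('S')(x, O) = Add(O, 2) = Add(2, O))
Function('w')(d) = Pow(Add(-18, d), -1) (Function('w')(d) = Pow(Add(d, -18), -1) = Pow(Add(-18, d), -1))
Add(Function('w')(Function('S')(B, -2)), Mul(-1, 116)) = Add(Pow(Add(-18, Add(2, -2)), -1), Mul(-1, 116)) = Add(Pow(Add(-18, 0), -1), -116) = Add(Pow(-18, -1), -116) = Add(Rational(-1, 18), -116) = Rational(-2089, 18)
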